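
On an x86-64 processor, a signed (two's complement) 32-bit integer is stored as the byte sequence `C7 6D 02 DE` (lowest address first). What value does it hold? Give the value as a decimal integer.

Little-endian: lowest address holds the least-significant byte.
Reassemble most-significant byte first: DE 02 6D C7 → 0xDE026DC7.
Top bit is set, so as a signed 32-bit value this is 0xDE026DC7 − 2^32 = -570266169.

-570266169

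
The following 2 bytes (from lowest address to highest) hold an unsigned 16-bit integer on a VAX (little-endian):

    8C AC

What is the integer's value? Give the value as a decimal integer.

44172

Little-endian: lowest address holds the least-significant byte.
Reassemble most-significant byte first: AC 8C → 0xAC8C.
0xAC8C = 44172.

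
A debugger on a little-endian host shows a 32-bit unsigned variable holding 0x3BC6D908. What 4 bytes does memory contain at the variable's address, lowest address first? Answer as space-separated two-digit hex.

08 D9 C6 3B

Split into bytes (most-significant first): 3B C6 D9 08.
In little-endian order the low byte comes first in memory.
So at ascending addresses the bytes are 08 D9 C6 3B.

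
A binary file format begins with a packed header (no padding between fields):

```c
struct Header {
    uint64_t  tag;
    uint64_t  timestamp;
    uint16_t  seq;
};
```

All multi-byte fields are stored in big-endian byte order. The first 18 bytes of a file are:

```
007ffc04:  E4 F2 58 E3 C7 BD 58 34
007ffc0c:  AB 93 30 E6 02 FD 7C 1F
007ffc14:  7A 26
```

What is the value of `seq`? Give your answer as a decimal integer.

`seq` follows `tag` (8 B), `timestamp` (8 B), so it starts at offset 8 + 8 = 16 and occupies 2 bytes.
Bytes at offsets 16..17: 7A 26.
Big-endian: lowest address holds the most-significant byte.
The bytes are already most-significant first: 0x7A26.
0x7A26 = 31270.

31270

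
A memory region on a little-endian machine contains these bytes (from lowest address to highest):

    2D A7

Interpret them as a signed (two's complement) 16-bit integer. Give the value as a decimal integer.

Little-endian: lowest address holds the least-significant byte.
Reassemble most-significant byte first: A7 2D → 0xA72D.
Top bit is set, so as a signed 16-bit value this is 0xA72D − 2^16 = -22739.

-22739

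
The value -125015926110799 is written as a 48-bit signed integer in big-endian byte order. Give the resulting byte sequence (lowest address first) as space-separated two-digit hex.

8E 4C 76 22 05 B1

Two's complement of -125015926110799 in 48 bits: 125015926110799 = 0x71B389DDFA4F; invert → 0x8E4C762205B0; add 1 → 0x8E4C762205B1.
Split into bytes (most-significant first): 8E 4C 76 22 05 B1.
Big-endian stores the most-significant byte at the lowest address.
So the memory order matches the most-significant-first order: 8E 4C 76 22 05 B1.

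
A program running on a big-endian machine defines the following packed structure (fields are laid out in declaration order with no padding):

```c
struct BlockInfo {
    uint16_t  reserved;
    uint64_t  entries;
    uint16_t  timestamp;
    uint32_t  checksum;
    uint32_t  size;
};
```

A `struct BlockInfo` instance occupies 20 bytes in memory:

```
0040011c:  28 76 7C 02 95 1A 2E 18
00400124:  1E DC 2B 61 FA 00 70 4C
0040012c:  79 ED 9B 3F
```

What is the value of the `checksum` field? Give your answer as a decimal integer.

`checksum` follows `reserved` (2 B), `entries` (8 B), `timestamp` (2 B), so it starts at offset 2 + 8 + 2 = 12 and occupies 4 bytes.
Bytes at offsets 12..15: FA 00 70 4C.
In big-endian order the high byte comes first in memory.
The bytes are already most-significant first: 0xFA00704C.
0xFA00704C = 4194332748.

4194332748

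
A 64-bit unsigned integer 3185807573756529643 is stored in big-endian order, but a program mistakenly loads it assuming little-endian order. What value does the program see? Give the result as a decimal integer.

3185807573756529643 in 64-bit hexadecimal is 0x2C36431BF481CBEB.
Stored big-endian, the bytes at ascending addresses are 2C 36 43 1B F4 81 CB EB.
Read back as little-endian, the first byte is least significant, giving 0xEBCB81F41B43362C.
0xEBCB81F41B43362C = 16990816904614721068.

16990816904614721068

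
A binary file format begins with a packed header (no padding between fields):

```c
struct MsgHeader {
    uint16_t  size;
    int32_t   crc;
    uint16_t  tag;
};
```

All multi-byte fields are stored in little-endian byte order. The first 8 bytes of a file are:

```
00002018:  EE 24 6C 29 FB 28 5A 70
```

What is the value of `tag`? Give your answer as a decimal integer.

`tag` follows `size` (2 B), `crc` (4 B), so it starts at offset 2 + 4 = 6 and occupies 2 bytes.
Bytes at offsets 6..7: 5A 70.
Little-endian stores the least-significant byte at the lowest address.
Reassemble most-significant byte first: 70 5A → 0x705A.
0x705A = 28762.

28762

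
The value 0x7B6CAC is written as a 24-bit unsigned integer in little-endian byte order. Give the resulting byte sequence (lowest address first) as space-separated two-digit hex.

AC 6C 7B

Split into bytes (most-significant first): 7B 6C AC.
In little-endian order the low byte comes first in memory.
So at ascending addresses the bytes are AC 6C 7B.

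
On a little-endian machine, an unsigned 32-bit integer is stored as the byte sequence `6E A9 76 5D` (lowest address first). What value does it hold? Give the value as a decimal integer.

Little-endian stores the least-significant byte at the lowest address.
Reassemble most-significant byte first: 5D 76 A9 6E → 0x5D76A96E.
0x5D76A96E = 1568057710.

1568057710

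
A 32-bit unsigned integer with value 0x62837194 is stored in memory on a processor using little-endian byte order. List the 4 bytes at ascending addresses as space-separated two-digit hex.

94 71 83 62

Split into bytes (most-significant first): 62 83 71 94.
Little-endian stores the least-significant byte at the lowest address.
So at ascending addresses the bytes are 94 71 83 62.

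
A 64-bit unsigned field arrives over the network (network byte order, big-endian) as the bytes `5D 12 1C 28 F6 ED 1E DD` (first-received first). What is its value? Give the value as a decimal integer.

Big-endian stores the most-significant byte at the lowest address.
The bytes are already most-significant first: 0x5D121C28F6ED1EDD.
0x5D121C28F6ED1EDD = 6706453757375094493.

6706453757375094493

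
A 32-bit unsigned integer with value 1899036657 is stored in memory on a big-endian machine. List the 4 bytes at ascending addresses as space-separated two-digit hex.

71 30 FF F1

1899036657 in hexadecimal, padded to 32 bits, is 0x7130FFF1.
Split into bytes (most-significant first): 71 30 FF F1.
Big-endian stores the most-significant byte at the lowest address.
So the memory order matches the most-significant-first order: 71 30 FF F1.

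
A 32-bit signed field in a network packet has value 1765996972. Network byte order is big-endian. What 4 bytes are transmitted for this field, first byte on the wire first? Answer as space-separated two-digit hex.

69 42 F9 AC

1765996972 in hexadecimal, padded to 32 bits, is 0x6942F9AC.
Split into bytes (most-significant first): 69 42 F9 AC.
Big-endian: lowest address holds the most-significant byte.
So the memory order matches the most-significant-first order: 69 42 F9 AC.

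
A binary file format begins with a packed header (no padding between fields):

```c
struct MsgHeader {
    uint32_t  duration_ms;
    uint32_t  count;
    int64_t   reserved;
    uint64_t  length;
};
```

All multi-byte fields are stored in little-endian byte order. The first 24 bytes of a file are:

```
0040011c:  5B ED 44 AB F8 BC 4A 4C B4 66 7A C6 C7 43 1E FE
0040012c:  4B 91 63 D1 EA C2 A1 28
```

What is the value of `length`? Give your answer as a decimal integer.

`length` follows `duration_ms` (4 B), `count` (4 B), `reserved` (8 B), so it starts at offset 4 + 4 + 8 = 16 and occupies 8 bytes.
Bytes at offsets 16..23: 4B 91 63 D1 EA C2 A1 28.
In little-endian order the low byte comes first in memory.
Reassemble most-significant byte first: 28 A1 C2 EA D1 63 91 4B → 0x28A1C2EAD163914B.
0x28A1C2EAD163914B = 2927835546558632267.

2927835546558632267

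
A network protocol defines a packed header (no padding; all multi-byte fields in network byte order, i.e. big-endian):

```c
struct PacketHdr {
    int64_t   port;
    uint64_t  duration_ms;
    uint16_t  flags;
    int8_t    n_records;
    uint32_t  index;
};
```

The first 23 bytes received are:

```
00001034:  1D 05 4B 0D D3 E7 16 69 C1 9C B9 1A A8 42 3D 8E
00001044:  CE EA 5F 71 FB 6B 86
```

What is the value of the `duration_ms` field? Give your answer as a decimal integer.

`duration_ms` follows `port` (8 bytes), so it starts at byte offset 8 and occupies 8 bytes.
Bytes at offsets 8..15: C1 9C B9 1A A8 42 3D 8E.
Big-endian: lowest address holds the most-significant byte.
The bytes are already most-significant first: 0xC19CB91AA8423D8E.
0xC19CB91AA8423D8E = 13951229269830155662.

13951229269830155662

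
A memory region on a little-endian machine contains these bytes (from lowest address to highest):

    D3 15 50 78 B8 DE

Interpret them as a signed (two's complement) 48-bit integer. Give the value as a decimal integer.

-36591102847533

In little-endian order the low byte comes first in memory.
Reassemble most-significant byte first: DE B8 78 50 15 D3 → 0xDEB8785015D3.
Top bit is set, so as a signed 48-bit value this is 0xDEB8785015D3 − 2^48 = -36591102847533.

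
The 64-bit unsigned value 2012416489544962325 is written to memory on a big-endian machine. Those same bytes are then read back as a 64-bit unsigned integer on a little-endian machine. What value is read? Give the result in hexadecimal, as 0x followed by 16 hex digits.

0x1551778F228AED1B

2012416489544962325 in 64-bit hexadecimal is 0x1BED8A228F775115.
Stored big-endian, the bytes at ascending addresses are 1B ED 8A 22 8F 77 51 15.
Read back as little-endian, the first byte is least significant, giving 0x1551778F228AED1B.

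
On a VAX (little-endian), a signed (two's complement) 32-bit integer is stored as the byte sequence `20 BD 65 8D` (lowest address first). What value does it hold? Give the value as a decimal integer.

-1922712288

Little-endian stores the least-significant byte at the lowest address.
Reassemble most-significant byte first: 8D 65 BD 20 → 0x8D65BD20.
Top bit is set, so as a signed 32-bit value this is 0x8D65BD20 − 2^32 = -1922712288.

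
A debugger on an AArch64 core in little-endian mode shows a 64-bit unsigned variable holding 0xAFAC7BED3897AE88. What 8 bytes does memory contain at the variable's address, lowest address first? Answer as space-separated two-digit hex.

Split into bytes (most-significant first): AF AC 7B ED 38 97 AE 88.
Little-endian stores the least-significant byte at the lowest address.
So at ascending addresses the bytes are 88 AE 97 38 ED 7B AC AF.

88 AE 97 38 ED 7B AC AF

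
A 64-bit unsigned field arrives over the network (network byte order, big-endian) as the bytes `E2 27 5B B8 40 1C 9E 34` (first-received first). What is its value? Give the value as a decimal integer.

16296094623571156532

In big-endian order the high byte comes first in memory.
The bytes are already most-significant first: 0xE2275BB8401C9E34.
0xE2275BB8401C9E34 = 16296094623571156532.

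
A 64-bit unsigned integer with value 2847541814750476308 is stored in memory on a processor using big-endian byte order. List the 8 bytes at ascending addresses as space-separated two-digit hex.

27 84 80 31 8F 45 F8 14

2847541814750476308 in hexadecimal, padded to 64 bits, is 0x278480318F45F814.
Split into bytes (most-significant first): 27 84 80 31 8F 45 F8 14.
In big-endian order the high byte comes first in memory.
So the memory order matches the most-significant-first order: 27 84 80 31 8F 45 F8 14.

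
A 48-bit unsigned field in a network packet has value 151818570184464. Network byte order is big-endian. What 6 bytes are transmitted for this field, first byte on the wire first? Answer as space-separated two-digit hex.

151818570184464 in hexadecimal, padded to 48 bits, is 0x8A1403F23710.
Split into bytes (most-significant first): 8A 14 03 F2 37 10.
Big-endian: lowest address holds the most-significant byte.
So the memory order matches the most-significant-first order: 8A 14 03 F2 37 10.

8A 14 03 F2 37 10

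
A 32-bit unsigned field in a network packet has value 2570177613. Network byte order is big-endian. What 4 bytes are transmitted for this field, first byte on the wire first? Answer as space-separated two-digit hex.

2570177613 in hexadecimal, padded to 32 bits, is 0x9931CC4D.
Split into bytes (most-significant first): 99 31 CC 4D.
In big-endian order the high byte comes first in memory.
So the memory order matches the most-significant-first order: 99 31 CC 4D.

99 31 CC 4D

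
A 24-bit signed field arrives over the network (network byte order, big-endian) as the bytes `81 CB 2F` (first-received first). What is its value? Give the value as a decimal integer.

Big-endian stores the most-significant byte at the lowest address.
The bytes are already most-significant first: 0x81CB2F.
Top bit is set, so as a signed 24-bit value this is 0x81CB2F − 2^24 = -8271057.

-8271057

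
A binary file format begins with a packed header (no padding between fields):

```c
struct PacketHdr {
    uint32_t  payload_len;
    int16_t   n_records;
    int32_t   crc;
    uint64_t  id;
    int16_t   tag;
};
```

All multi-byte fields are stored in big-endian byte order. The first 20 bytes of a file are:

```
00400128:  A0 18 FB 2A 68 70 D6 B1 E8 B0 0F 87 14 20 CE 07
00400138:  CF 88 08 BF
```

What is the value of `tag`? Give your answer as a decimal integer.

2239

`tag` follows `payload_len` (4 B), `n_records` (2 B), `crc` (4 B), `id` (8 B), so it starts at offset 4 + 2 + 4 + 8 = 18 and occupies 2 bytes.
Bytes at offsets 18..19: 08 BF.
In big-endian order the high byte comes first in memory.
The bytes are already most-significant first: 0x08BF.
0x08BF = 2239.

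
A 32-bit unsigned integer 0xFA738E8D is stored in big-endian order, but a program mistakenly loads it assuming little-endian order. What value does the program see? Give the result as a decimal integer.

2374923258

Stored big-endian, the bytes at ascending addresses are FA 73 8E 8D.
Read back as little-endian, the first byte is least significant, giving 0x8D8E73FA.
0x8D8E73FA = 2374923258.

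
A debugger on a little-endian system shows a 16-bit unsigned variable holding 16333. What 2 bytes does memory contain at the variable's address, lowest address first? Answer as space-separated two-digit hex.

16333 in hexadecimal, padded to 16 bits, is 0x3FCD.
Split into bytes (most-significant first): 3F CD.
In little-endian order the low byte comes first in memory.
So at ascending addresses the bytes are CD 3F.

CD 3F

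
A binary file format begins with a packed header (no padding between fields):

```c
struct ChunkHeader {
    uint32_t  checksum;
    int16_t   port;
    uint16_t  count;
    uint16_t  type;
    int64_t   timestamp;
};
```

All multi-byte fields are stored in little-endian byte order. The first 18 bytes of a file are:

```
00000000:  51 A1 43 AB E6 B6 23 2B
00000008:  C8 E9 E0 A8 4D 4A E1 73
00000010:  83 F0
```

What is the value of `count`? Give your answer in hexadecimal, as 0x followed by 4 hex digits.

0x2B23

`count` follows `checksum` (4 B), `port` (2 B), so it starts at offset 4 + 2 = 6 and occupies 2 bytes.
Bytes at offsets 6..7: 23 2B.
Little-endian: lowest address holds the least-significant byte.
Reassemble most-significant byte first: 2B 23 → 0x2B23.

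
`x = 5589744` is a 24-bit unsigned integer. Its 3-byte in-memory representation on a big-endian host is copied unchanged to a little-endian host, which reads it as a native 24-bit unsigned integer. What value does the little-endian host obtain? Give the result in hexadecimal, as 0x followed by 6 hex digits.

0xF04A55

5589744 in 24-bit hexadecimal is 0x554AF0.
Stored big-endian, the bytes at ascending addresses are 55 4A F0.
Read back as little-endian, the first byte is least significant, giving 0xF04A55.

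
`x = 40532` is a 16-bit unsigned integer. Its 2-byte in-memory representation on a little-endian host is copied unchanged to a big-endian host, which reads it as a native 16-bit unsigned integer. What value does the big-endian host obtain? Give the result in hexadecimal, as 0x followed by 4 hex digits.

0x549E

40532 in 16-bit hexadecimal is 0x9E54.
Stored little-endian, the bytes at ascending addresses are 54 9E.
Read back as big-endian, the last byte is least significant, giving 0x549E.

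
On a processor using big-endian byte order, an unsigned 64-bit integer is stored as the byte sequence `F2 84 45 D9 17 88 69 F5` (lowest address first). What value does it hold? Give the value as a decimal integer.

In big-endian order the high byte comes first in memory.
The bytes are already most-significant first: 0xF28445D9178869F5.
0xF28445D9178869F5 = 17475169252809402869.

17475169252809402869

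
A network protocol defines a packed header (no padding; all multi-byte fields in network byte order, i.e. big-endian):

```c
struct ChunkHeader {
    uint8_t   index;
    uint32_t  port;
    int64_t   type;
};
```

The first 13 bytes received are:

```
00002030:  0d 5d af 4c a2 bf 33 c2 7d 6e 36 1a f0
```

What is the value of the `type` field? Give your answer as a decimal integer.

-4669174544677332240

`type` follows `index` (1 B), `port` (4 B), so it starts at offset 1 + 4 = 5 and occupies 8 bytes.
Bytes at offsets 5..12: BF 33 C2 7D 6E 36 1A F0.
In big-endian order the high byte comes first in memory.
The bytes are already most-significant first: 0xBF33C27D6E361AF0.
Top bit is set, so as a signed 64-bit value this is 0xBF33C27D6E361AF0 − 2^64 = -4669174544677332240.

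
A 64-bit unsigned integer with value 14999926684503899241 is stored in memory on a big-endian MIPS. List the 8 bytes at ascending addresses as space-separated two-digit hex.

D0 2A 71 D8 B6 C1 FC 69

14999926684503899241 in hexadecimal, padded to 64 bits, is 0xD02A71D8B6C1FC69.
Split into bytes (most-significant first): D0 2A 71 D8 B6 C1 FC 69.
In big-endian order the high byte comes first in memory.
So the memory order matches the most-significant-first order: D0 2A 71 D8 B6 C1 FC 69.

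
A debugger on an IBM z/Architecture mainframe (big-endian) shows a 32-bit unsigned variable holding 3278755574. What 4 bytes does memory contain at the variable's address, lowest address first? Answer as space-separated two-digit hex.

3278755574 in hexadecimal, padded to 32 bits, is 0xC36DD6F6.
Split into bytes (most-significant first): C3 6D D6 F6.
Big-endian: lowest address holds the most-significant byte.
So the memory order matches the most-significant-first order: C3 6D D6 F6.

C3 6D D6 F6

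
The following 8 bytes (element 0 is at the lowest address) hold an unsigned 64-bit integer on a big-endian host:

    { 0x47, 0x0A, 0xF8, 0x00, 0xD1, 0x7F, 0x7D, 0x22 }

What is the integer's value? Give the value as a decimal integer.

In big-endian order the high byte comes first in memory.
The bytes are already most-significant first: 0x470AF800D17F7D22.
0x470AF800D17F7D22 = 5119176608858471714.

5119176608858471714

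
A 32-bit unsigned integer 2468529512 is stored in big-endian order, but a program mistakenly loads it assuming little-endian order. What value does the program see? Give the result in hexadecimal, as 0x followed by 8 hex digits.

0x68C52293

2468529512 in 32-bit hexadecimal is 0x9322C568.
Stored big-endian, the bytes at ascending addresses are 93 22 C5 68.
Read back as little-endian, the first byte is least significant, giving 0x68C52293.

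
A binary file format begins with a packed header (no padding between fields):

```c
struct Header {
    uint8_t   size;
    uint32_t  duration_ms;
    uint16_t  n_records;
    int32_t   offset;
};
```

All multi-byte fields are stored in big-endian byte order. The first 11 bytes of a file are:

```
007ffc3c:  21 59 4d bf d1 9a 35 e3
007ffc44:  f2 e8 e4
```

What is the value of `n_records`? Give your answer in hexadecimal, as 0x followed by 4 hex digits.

`n_records` follows `size` (1 B), `duration_ms` (4 B), so it starts at offset 1 + 4 = 5 and occupies 2 bytes.
Bytes at offsets 5..6: 9A 35.
In big-endian order the high byte comes first in memory.
The bytes are already most-significant first: 0x9A35.

0x9A35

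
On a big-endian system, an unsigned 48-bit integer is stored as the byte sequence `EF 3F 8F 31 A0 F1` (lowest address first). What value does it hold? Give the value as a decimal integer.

263056264372465

Big-endian: lowest address holds the most-significant byte.
The bytes are already most-significant first: 0xEF3F8F31A0F1.
0xEF3F8F31A0F1 = 263056264372465.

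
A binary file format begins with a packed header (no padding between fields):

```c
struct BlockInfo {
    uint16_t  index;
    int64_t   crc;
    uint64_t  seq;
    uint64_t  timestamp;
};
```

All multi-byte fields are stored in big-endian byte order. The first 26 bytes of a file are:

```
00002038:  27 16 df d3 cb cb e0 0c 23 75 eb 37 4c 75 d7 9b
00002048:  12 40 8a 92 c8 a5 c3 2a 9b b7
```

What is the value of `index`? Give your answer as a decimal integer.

`index` is the first field, at byte offset 0, occupying 2 bytes.
Bytes at offsets 0..1: 27 16.
In big-endian order the high byte comes first in memory.
The bytes are already most-significant first: 0x2716.
0x2716 = 10006.

10006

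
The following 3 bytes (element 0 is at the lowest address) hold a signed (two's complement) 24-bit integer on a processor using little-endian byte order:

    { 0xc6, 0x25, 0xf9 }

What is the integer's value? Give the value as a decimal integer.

-449082

In little-endian order the low byte comes first in memory.
Reassemble most-significant byte first: F9 25 C6 → 0xF925C6.
Top bit is set, so as a signed 24-bit value this is 0xF925C6 − 2^24 = -449082.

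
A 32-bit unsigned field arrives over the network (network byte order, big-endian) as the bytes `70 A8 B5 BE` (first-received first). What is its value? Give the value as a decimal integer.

Big-endian: lowest address holds the most-significant byte.
The bytes are already most-significant first: 0x70A8B5BE.
0x70A8B5BE = 1890104766.

1890104766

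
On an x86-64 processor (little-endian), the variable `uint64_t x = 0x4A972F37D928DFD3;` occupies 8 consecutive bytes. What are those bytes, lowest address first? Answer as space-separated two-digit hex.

Split into bytes (most-significant first): 4A 97 2F 37 D9 28 DF D3.
Little-endian stores the least-significant byte at the lowest address.
So at ascending addresses the bytes are D3 DF 28 D9 37 2F 97 4A.

D3 DF 28 D9 37 2F 97 4A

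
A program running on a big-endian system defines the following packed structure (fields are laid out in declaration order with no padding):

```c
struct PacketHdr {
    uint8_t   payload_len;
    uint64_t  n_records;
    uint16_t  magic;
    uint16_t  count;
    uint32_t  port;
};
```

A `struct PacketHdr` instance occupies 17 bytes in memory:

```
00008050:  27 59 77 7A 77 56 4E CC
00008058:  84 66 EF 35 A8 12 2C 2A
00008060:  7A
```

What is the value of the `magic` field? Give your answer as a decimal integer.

`magic` follows `payload_len` (1 B), `n_records` (8 B), so it starts at offset 1 + 8 = 9 and occupies 2 bytes.
Bytes at offsets 9..10: 66 EF.
Big-endian stores the most-significant byte at the lowest address.
The bytes are already most-significant first: 0x66EF.
0x66EF = 26351.

26351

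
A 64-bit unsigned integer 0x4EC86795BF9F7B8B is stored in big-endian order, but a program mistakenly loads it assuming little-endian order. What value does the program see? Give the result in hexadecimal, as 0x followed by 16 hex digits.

Stored big-endian, the bytes at ascending addresses are 4E C8 67 95 BF 9F 7B 8B.
Read back as little-endian, the first byte is least significant, giving 0x8B7B9FBF9567C84E.

0x8B7B9FBF9567C84E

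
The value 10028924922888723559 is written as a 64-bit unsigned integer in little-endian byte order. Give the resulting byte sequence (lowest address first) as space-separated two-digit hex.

67 1C D8 F3 14 E6 2D 8B

10028924922888723559 in hexadecimal, padded to 64 bits, is 0x8B2DE614F3D81C67.
Split into bytes (most-significant first): 8B 2D E6 14 F3 D8 1C 67.
Little-endian stores the least-significant byte at the lowest address.
So at ascending addresses the bytes are 67 1C D8 F3 14 E6 2D 8B.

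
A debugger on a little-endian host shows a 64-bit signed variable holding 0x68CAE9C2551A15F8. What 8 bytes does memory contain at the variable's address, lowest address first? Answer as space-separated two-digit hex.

F8 15 1A 55 C2 E9 CA 68

Split into bytes (most-significant first): 68 CA E9 C2 55 1A 15 F8.
In little-endian order the low byte comes first in memory.
So at ascending addresses the bytes are F8 15 1A 55 C2 E9 CA 68.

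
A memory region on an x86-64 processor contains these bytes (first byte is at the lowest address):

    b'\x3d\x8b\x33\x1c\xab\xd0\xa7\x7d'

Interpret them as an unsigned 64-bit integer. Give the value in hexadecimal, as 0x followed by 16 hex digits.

0x7DA7D0AB1C338B3D

In little-endian order the low byte comes first in memory.
Reassemble most-significant byte first: 7D A7 D0 AB 1C 33 8B 3D → 0x7DA7D0AB1C338B3D.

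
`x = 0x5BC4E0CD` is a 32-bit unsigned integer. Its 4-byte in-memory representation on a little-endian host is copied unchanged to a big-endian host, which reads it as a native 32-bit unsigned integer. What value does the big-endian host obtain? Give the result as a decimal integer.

3454059611

Stored little-endian, the bytes at ascending addresses are CD E0 C4 5B.
Read back as big-endian, the last byte is least significant, giving 0xCDE0C45B.
0xCDE0C45B = 3454059611.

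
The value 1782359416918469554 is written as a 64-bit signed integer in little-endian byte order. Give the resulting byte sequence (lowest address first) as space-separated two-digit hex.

1782359416918469554 in hexadecimal, padded to 64 bits, is 0x18BC3672437F6BB2.
Split into bytes (most-significant first): 18 BC 36 72 43 7F 6B B2.
Little-endian: lowest address holds the least-significant byte.
So at ascending addresses the bytes are B2 6B 7F 43 72 36 BC 18.

B2 6B 7F 43 72 36 BC 18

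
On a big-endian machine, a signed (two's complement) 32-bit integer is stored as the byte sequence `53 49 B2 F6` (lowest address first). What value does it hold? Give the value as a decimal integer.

Big-endian: lowest address holds the most-significant byte.
The bytes are already most-significant first: 0x5349B2F6.
0x5349B2F6 = 1397338870.

1397338870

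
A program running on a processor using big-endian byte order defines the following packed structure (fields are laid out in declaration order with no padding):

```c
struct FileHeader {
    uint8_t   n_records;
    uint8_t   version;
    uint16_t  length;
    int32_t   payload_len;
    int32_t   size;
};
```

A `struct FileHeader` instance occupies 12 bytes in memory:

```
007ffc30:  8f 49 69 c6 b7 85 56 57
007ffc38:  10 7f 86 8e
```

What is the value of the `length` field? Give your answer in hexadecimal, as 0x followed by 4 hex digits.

`length` follows `n_records` (1 B), `version` (1 B), so it starts at offset 1 + 1 = 2 and occupies 2 bytes.
Bytes at offsets 2..3: 69 C6.
In big-endian order the high byte comes first in memory.
The bytes are already most-significant first: 0x69C6.

0x69C6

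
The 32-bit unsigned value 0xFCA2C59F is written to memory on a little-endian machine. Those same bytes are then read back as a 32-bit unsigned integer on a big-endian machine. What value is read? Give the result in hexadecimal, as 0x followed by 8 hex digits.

Stored little-endian, the bytes at ascending addresses are 9F C5 A2 FC.
Read back as big-endian, the last byte is least significant, giving 0x9FC5A2FC.

0x9FC5A2FC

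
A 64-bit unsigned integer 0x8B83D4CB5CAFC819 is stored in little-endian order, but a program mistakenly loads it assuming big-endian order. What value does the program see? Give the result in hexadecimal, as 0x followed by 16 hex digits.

0x19C8AF5CCBD4838B

Stored little-endian, the bytes at ascending addresses are 19 C8 AF 5C CB D4 83 8B.
Read back as big-endian, the last byte is least significant, giving 0x19C8AF5CCBD4838B.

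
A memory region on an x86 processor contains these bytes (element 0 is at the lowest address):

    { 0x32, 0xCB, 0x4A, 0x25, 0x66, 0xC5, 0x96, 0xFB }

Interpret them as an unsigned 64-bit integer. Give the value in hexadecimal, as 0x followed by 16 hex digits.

0xFB96C566254ACB32

Little-endian stores the least-significant byte at the lowest address.
Reassemble most-significant byte first: FB 96 C5 66 25 4A CB 32 → 0xFB96C566254ACB32.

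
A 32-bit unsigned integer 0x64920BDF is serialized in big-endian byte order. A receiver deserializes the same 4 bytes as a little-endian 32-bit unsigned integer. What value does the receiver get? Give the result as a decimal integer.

3742077540

Stored big-endian, the bytes at ascending addresses are 64 92 0B DF.
Read back as little-endian, the first byte is least significant, giving 0xDF0B9264.
0xDF0B9264 = 3742077540.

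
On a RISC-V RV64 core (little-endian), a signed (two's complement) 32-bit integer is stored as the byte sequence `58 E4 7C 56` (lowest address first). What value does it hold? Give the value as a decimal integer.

Little-endian stores the least-significant byte at the lowest address.
Reassemble most-significant byte first: 56 7C E4 58 → 0x567CE458.
0x567CE458 = 1451025496.

1451025496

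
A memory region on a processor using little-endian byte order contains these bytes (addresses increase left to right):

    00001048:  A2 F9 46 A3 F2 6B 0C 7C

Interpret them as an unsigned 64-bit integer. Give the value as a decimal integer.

In little-endian order the low byte comes first in memory.
Reassemble most-significant byte first: 7C 0C 6B F2 A3 46 F9 A2 → 0x7C0C6BF2A346F9A2.
0x7C0C6BF2A346F9A2 = 8938638050289187234.

8938638050289187234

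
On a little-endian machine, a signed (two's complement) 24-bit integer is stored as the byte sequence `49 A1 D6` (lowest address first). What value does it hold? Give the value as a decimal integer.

In little-endian order the low byte comes first in memory.
Reassemble most-significant byte first: D6 A1 49 → 0xD6A149.
Top bit is set, so as a signed 24-bit value this is 0xD6A149 − 2^24 = -2711223.

-2711223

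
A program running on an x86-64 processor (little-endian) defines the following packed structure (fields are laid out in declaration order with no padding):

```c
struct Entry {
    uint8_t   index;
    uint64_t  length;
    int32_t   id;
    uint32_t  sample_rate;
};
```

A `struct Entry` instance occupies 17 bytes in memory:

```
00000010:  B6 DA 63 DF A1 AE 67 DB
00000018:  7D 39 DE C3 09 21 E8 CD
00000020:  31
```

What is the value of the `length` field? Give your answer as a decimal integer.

9068956274378367962

`length` follows `index` (1 byte), so it starts at byte offset 1 and occupies 8 bytes.
Bytes at offsets 1..8: DA 63 DF A1 AE 67 DB 7D.
Little-endian: lowest address holds the least-significant byte.
Reassemble most-significant byte first: 7D DB 67 AE A1 DF 63 DA → 0x7DDB67AEA1DF63DA.
0x7DDB67AEA1DF63DA = 9068956274378367962.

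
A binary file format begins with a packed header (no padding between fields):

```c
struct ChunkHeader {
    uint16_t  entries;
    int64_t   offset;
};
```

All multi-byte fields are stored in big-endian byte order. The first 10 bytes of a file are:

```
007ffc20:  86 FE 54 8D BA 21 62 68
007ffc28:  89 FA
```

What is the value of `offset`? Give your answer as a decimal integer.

`offset` follows `entries` (2 bytes), so it starts at byte offset 2 and occupies 8 bytes.
Bytes at offsets 2..9: 54 8D BA 21 62 68 89 FA.
Big-endian: lowest address holds the most-significant byte.
The bytes are already most-significant first: 0x548DBA21626889FA.
0x548DBA21626889FA = 6092730523449854458.

6092730523449854458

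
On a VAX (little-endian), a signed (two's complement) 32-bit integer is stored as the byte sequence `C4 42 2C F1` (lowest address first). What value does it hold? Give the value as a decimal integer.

-248757564

Little-endian stores the least-significant byte at the lowest address.
Reassemble most-significant byte first: F1 2C 42 C4 → 0xF12C42C4.
Top bit is set, so as a signed 32-bit value this is 0xF12C42C4 − 2^32 = -248757564.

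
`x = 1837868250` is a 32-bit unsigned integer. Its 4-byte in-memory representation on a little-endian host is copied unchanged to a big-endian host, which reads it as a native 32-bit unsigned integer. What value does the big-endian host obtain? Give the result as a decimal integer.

3668216685

1837868250 in 32-bit hexadecimal is 0x6D8BA4DA.
Stored little-endian, the bytes at ascending addresses are DA A4 8B 6D.
Read back as big-endian, the last byte is least significant, giving 0xDAA48B6D.
0xDAA48B6D = 3668216685.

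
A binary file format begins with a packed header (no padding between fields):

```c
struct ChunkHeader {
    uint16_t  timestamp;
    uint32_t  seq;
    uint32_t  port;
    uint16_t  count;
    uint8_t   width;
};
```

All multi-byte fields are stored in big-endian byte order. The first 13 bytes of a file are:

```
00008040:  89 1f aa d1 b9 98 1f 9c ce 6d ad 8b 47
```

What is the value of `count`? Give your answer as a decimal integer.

44427

`count` follows `timestamp` (2 B), `seq` (4 B), `port` (4 B), so it starts at offset 2 + 4 + 4 = 10 and occupies 2 bytes.
Bytes at offsets 10..11: AD 8B.
In big-endian order the high byte comes first in memory.
The bytes are already most-significant first: 0xAD8B.
0xAD8B = 44427.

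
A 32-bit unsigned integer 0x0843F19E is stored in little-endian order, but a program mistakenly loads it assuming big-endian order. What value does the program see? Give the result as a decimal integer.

Stored little-endian, the bytes at ascending addresses are 9E F1 43 08.
Read back as big-endian, the last byte is least significant, giving 0x9EF14308.
0x9EF14308 = 2666611464.

2666611464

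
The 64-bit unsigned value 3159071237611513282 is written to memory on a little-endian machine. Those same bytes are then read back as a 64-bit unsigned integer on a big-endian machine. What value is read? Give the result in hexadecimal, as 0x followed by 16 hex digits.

3159071237611513282 in 64-bit hexadecimal is 0x2BD7468D99FCE5C2.
Stored little-endian, the bytes at ascending addresses are C2 E5 FC 99 8D 46 D7 2B.
Read back as big-endian, the last byte is least significant, giving 0xC2E5FC998D46D72B.

0xC2E5FC998D46D72B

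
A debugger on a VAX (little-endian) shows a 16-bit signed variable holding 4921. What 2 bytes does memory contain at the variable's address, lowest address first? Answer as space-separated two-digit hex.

4921 in hexadecimal, padded to 16 bits, is 0x1339.
Split into bytes (most-significant first): 13 39.
Little-endian: lowest address holds the least-significant byte.
So at ascending addresses the bytes are 39 13.

39 13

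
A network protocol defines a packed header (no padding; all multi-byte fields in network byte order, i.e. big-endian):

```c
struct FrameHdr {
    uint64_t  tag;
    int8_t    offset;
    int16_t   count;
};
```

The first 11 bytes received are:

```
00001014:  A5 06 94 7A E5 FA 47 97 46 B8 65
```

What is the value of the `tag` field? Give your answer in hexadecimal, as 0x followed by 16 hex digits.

`tag` is the first field, at byte offset 0, occupying 8 bytes.
Bytes at offsets 0..7: A5 06 94 7A E5 FA 47 97.
Big-endian: lowest address holds the most-significant byte.
The bytes are already most-significant first: 0xA506947AE5FA4797.

0xA506947AE5FA4797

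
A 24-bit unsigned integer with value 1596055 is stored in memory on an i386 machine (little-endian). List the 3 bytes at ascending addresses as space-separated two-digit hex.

1596055 in hexadecimal, padded to 24 bits, is 0x185A97.
Split into bytes (most-significant first): 18 5A 97.
Little-endian: lowest address holds the least-significant byte.
So at ascending addresses the bytes are 97 5A 18.

97 5A 18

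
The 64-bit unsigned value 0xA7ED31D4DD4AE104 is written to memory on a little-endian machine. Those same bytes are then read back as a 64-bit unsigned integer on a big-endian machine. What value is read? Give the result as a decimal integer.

351644562519879079

Stored little-endian, the bytes at ascending addresses are 04 E1 4A DD D4 31 ED A7.
Read back as big-endian, the last byte is least significant, giving 0x04E14ADDD431EDA7.
0x04E14ADDD431EDA7 = 351644562519879079.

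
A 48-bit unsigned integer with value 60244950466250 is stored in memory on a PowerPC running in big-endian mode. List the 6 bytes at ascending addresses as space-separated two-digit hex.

36 CA DE DF 3E CA

60244950466250 in hexadecimal, padded to 48 bits, is 0x36CADEDF3ECA.
Split into bytes (most-significant first): 36 CA DE DF 3E CA.
In big-endian order the high byte comes first in memory.
So the memory order matches the most-significant-first order: 36 CA DE DF 3E CA.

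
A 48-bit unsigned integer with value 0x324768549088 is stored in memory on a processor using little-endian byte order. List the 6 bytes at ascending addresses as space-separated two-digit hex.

Split into bytes (most-significant first): 32 47 68 54 90 88.
Little-endian: lowest address holds the least-significant byte.
So at ascending addresses the bytes are 88 90 54 68 47 32.

88 90 54 68 47 32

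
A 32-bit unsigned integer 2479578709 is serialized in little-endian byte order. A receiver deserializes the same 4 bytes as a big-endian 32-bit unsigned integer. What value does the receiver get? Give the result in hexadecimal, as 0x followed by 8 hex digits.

2479578709 in 32-bit hexadecimal is 0x93CB5E55.
Stored little-endian, the bytes at ascending addresses are 55 5E CB 93.
Read back as big-endian, the last byte is least significant, giving 0x555ECB93.

0x555ECB93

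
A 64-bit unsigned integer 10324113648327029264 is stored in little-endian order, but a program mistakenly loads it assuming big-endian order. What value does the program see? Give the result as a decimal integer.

10324113648327029264 in 64-bit hexadecimal is 0x8F469EA9E54B7210.
Stored little-endian, the bytes at ascending addresses are 10 72 4B E5 A9 9E 46 8F.
Read back as big-endian, the last byte is least significant, giving 0x10724BE5A99E468F.
0x10724BE5A99E468F = 1185093101717177999.

1185093101717177999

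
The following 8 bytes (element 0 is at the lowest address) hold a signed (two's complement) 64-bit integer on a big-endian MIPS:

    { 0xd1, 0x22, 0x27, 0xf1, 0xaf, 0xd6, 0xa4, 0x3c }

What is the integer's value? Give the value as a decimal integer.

-3377092851583769540

In big-endian order the high byte comes first in memory.
The bytes are already most-significant first: 0xD12227F1AFD6A43C.
Top bit is set, so as a signed 64-bit value this is 0xD12227F1AFD6A43C − 2^64 = -3377092851583769540.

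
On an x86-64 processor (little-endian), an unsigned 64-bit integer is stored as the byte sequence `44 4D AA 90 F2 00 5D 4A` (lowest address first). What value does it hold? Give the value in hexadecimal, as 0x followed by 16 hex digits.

0x4A5D00F290AA4D44

In little-endian order the low byte comes first in memory.
Reassemble most-significant byte first: 4A 5D 00 F2 90 AA 4D 44 → 0x4A5D00F290AA4D44.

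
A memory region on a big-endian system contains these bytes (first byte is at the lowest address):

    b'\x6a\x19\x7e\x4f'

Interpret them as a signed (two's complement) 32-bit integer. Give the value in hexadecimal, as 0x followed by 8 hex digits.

In big-endian order the high byte comes first in memory.
The bytes are already most-significant first: 0x6A197E4F.

0x6A197E4F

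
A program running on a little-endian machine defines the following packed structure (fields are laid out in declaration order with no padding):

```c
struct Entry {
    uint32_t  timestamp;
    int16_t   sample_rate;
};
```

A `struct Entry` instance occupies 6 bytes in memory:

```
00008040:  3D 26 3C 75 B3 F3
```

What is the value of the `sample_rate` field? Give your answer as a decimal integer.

`sample_rate` follows `timestamp` (4 bytes), so it starts at byte offset 4 and occupies 2 bytes.
Bytes at offsets 4..5: B3 F3.
Little-endian stores the least-significant byte at the lowest address.
Reassemble most-significant byte first: F3 B3 → 0xF3B3.
Top bit is set, so as a signed 16-bit value this is 0xF3B3 − 2^16 = -3149.

-3149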